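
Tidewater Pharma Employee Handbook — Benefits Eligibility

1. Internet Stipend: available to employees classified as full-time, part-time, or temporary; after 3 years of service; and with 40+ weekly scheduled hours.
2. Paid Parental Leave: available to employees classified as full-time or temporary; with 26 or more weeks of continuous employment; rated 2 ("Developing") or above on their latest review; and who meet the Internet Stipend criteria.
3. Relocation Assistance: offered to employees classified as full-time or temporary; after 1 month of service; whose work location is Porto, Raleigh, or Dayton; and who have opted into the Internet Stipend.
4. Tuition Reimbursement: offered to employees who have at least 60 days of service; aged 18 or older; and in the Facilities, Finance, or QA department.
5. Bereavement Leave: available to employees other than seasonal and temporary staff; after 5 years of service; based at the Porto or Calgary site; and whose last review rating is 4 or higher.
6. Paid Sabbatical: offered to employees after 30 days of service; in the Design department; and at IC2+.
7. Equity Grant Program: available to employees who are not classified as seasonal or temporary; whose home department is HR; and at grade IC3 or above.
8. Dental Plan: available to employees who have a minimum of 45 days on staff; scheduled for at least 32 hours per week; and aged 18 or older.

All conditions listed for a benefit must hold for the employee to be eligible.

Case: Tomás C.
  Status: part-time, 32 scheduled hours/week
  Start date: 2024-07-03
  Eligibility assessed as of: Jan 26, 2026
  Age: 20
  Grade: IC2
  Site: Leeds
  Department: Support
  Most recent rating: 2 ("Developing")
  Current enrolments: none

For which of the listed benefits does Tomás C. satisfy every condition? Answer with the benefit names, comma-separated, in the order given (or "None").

Service from 2024-07-03 to Jan 26, 2026: 572 days.
Internet Stipend — status part-time ✓; service 572 days < 3 years (≈1095 days) ✗ → not eligible.
Paid Parental Leave — status part-time ✗ (requires full-time or temporary) → not eligible.
Relocation Assistance — status part-time ✗ (requires full-time or temporary) → not eligible.
Tuition Reimbursement — service 572 days ≥ 60 days ✓; age 20 ≥ 18 ✓; dept Support ✗ → not eligible.
Bereavement Leave — status part-time ✓ (not excluded); service 572 days < 5 years (≈1825 days) ✗ → not eligible.
Paid Sabbatical — service 572 days ≥ 30 days ✓; dept Support ✗ → not eligible.
Equity Grant Program — status part-time ✓ (not excluded); dept Support ✗ → not eligible.
Dental Plan — service 572 days ≥ 45 days ✓; 32 hrs/wk ≥ 32 ✓; age 20 ≥ 18 ✓ → eligible.

Dental Plan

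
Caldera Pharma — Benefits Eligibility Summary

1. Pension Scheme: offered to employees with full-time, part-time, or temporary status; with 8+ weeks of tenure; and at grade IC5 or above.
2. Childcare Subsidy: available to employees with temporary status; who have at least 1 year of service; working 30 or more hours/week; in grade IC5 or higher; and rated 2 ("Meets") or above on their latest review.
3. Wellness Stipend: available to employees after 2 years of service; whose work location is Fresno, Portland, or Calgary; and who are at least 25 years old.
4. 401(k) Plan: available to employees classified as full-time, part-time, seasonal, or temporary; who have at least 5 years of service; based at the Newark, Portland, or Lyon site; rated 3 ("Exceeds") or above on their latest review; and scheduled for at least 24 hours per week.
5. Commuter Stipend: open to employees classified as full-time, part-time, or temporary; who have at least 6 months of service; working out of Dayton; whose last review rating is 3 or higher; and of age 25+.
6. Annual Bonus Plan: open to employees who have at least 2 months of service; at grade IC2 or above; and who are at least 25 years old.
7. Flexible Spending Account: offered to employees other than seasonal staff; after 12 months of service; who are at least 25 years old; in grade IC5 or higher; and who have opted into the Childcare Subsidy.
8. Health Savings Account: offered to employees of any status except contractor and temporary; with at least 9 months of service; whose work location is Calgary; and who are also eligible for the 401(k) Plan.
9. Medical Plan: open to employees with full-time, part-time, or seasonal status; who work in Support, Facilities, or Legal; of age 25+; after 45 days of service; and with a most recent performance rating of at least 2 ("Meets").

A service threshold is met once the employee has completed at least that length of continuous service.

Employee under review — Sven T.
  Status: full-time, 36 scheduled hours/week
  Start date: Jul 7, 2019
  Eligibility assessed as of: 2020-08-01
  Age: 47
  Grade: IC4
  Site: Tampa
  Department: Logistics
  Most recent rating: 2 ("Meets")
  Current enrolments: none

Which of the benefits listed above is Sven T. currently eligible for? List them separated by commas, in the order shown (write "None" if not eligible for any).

Service from Jul 7, 2019 to 2020-08-01: 391 days.
Pension Scheme — status full-time ✓; service 391 days ≥ 8 weeks (≈56 days) ✓; grade IC4 < IC5 ✗ → not eligible.
Childcare Subsidy — status full-time ✗ (requires temporary) → not eligible.
Wellness Stipend — service 391 days < 2 years (≈730 days) ✗ → not eligible.
401(k) Plan — status full-time ✓; service 391 days < 5 years (≈1825 days) ✗ → not eligible.
Commuter Stipend — status full-time ✓; service 391 days ≥ 6 months (≈180 days) ✓; site Tampa ✗ (not Dayton) → not eligible.
Annual Bonus Plan — service 391 days ≥ 2 months (≈60 days) ✓; grade IC4 ≥ IC2 ✓; age 47 ≥ 25 ✓ → eligible.
Flexible Spending Account — status full-time ✓ (not excluded); service 391 days ≥ 12 months (≈360 days) ✓; age 47 ≥ 25 ✓; grade IC4 < IC5 ✗ → not eligible.
Health Savings Account — status full-time ✓ (not excluded); service 391 days ≥ 9 months (≈270 days) ✓; site Tampa ✗ (not Calgary) → not eligible.
Medical Plan — status full-time ✓; dept Logistics ✗ → not eligible.

Annual Bonus Plan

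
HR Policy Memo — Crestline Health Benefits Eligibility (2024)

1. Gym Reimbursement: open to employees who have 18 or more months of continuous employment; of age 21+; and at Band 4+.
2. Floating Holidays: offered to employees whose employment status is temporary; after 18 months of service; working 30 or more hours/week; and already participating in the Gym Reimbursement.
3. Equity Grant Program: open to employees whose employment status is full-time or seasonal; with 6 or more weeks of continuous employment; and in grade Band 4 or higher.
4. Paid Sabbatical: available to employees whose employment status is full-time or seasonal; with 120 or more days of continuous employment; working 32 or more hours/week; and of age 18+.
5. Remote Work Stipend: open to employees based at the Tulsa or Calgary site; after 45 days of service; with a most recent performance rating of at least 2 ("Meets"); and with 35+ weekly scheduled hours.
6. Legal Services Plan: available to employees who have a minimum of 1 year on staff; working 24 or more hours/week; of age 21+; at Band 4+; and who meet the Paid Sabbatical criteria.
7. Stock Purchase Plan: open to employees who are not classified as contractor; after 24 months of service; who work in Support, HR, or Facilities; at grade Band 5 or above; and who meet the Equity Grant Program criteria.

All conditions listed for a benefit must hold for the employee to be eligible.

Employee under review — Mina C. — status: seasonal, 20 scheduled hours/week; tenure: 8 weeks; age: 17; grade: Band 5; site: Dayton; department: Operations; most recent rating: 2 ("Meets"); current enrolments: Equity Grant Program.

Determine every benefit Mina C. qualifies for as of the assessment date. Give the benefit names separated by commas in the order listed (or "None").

Gym Reimbursement — service 8 weeks < 18 months (≈540 days) ✗ → not eligible.
Floating Holidays — status seasonal ✗ (requires temporary) → not eligible.
Equity Grant Program — status seasonal ✓; service 8 weeks ≥ 6 weeks ✓; grade Band 5 ≥ Band 4 ✓ → eligible.
Paid Sabbatical — status seasonal ✓; service 8 weeks < 120 days ✗ → not eligible.
Remote Work Stipend — site Dayton ✗ (not Tulsa or Calgary) → not eligible.
Legal Services Plan — service 8 weeks < 1 year (≈365 days) ✗ → not eligible.
Stock Purchase Plan — status seasonal ✓ (not excluded); service 8 weeks < 24 months (≈720 days) ✗ → not eligible.

Equity Grant Program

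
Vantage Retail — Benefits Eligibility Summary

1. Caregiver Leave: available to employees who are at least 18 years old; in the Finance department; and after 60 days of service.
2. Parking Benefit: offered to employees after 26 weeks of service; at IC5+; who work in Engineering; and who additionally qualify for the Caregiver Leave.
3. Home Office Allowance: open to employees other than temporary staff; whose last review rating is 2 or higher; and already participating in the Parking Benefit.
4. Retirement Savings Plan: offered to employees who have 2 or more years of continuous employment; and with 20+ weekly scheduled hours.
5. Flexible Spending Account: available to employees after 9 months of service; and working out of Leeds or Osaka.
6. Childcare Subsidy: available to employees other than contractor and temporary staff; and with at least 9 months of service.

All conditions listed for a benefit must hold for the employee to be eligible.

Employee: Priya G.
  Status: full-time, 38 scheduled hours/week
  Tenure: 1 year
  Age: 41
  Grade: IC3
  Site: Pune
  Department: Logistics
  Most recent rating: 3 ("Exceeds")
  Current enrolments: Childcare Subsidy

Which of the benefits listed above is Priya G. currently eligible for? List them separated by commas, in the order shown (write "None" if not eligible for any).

Caregiver Leave — age 41 ≥ 18 ✓; dept Logistics ✗ → not eligible.
Parking Benefit — service 1 year ≥ 26 weeks (≈182 days) ✓; grade IC3 < IC5 ✗ → not eligible.
Home Office Allowance — status full-time ✓ (not excluded); rating 3 ≥ 2 ✓; not enrolled in Parking Benefit ✗ → not eligible.
Retirement Savings Plan — service 1 year < 2 years ✗ → not eligible.
Flexible Spending Account — service 1 year ≥ 9 months (≈270 days) ✓; site Pune ✗ (not Leeds or Osaka) → not eligible.
Childcare Subsidy — status full-time ✓ (not excluded); service 1 year ≥ 9 months (≈270 days) ✓ → eligible.

Childcare Subsidy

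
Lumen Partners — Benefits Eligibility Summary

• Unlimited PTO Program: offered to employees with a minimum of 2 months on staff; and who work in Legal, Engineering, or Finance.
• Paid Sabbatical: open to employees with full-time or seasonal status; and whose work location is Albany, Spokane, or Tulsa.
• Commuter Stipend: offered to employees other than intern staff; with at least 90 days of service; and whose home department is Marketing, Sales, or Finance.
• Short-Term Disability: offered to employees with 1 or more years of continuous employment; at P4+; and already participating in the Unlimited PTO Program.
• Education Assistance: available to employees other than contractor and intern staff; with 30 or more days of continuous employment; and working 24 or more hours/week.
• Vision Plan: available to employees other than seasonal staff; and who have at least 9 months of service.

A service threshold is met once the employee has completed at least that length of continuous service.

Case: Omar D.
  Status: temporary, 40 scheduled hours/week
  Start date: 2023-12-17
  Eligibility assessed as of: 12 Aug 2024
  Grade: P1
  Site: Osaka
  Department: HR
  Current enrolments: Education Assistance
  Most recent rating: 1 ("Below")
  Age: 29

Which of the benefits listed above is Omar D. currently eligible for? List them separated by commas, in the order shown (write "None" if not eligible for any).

Service from 2023-12-17 to 12 Aug 2024: 239 days.
Unlimited PTO Program — service 239 days ≥ 2 months (≈60 days) ✓; dept HR ✗ → not eligible.
Paid Sabbatical — status temporary ✗ (requires full-time or seasonal) → not eligible.
Commuter Stipend — status temporary ✓ (not excluded); service 239 days ≥ 90 days ✓; dept HR ✗ → not eligible.
Short-Term Disability — service 239 days < 1 year (≈365 days) ✗ → not eligible.
Education Assistance — status temporary ✓ (not excluded); service 239 days ≥ 30 days ✓; 40 hrs/wk ≥ 24 ✓ → eligible.
Vision Plan — status temporary ✓ (not excluded); service 239 days < 9 months (≈270 days) ✗ → not eligible.

Education Assistance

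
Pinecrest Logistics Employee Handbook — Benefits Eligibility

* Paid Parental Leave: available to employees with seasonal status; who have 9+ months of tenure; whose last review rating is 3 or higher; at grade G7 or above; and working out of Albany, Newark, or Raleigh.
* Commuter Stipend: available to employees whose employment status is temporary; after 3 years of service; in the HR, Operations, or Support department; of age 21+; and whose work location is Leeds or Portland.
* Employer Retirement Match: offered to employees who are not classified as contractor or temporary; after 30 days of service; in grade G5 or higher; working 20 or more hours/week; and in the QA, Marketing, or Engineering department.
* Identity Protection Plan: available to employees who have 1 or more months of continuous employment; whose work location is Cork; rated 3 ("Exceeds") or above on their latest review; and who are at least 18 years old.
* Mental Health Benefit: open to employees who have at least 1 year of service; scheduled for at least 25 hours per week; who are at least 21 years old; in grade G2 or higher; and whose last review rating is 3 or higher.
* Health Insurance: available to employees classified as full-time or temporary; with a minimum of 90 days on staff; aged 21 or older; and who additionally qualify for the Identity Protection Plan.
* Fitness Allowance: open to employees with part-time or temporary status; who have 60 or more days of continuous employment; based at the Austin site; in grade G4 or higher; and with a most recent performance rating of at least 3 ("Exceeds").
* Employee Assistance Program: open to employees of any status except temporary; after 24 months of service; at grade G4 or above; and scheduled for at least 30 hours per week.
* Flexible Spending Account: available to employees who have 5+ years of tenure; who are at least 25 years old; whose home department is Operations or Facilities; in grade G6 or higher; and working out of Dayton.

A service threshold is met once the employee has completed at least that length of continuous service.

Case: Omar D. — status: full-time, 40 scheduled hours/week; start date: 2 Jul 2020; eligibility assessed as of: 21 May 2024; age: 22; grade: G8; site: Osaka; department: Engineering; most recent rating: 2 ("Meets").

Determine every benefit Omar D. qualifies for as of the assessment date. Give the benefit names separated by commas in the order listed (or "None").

Employer Retirement Match, Employee Assistance Program

Service from 2 Jul 2020 to 21 May 2024: 1419 days.
Paid Parental Leave — status full-time ✗ (requires seasonal) → not eligible.
Commuter Stipend — status full-time ✗ (requires temporary) → not eligible.
Employer Retirement Match — status full-time ✓ (not excluded); service 1419 days ≥ 30 days ✓; grade G8 ≥ G5 ✓; 40 hrs/wk ≥ 20 ✓; dept Engineering ✓ → eligible.
Identity Protection Plan — service 1419 days ≥ 1 month (≈30 days) ✓; site Osaka ✗ (not Cork) → not eligible.
Mental Health Benefit — service 1419 days ≥ 1 year (≈365 days) ✓; 40 hrs/wk ≥ 25 ✓; age 22 ≥ 21 ✓; grade G8 ≥ G2 ✓; rating 2 < 3 ✗ → not eligible.
Health Insurance — status full-time ✓; service 1419 days ≥ 90 days ✓; age 22 ≥ 21 ✓; not eligible for Identity Protection Plan ✗ → not eligible.
Fitness Allowance — status full-time ✗ (requires part-time or temporary) → not eligible.
Employee Assistance Program — status full-time ✓ (not excluded); service 1419 days ≥ 24 months (≈720 days) ✓; grade G8 ≥ G4 ✓; 40 hrs/wk ≥ 30 ✓ → eligible.
Flexible Spending Account — service 1419 days < 5 years (≈1825 days) ✗ → not eligible.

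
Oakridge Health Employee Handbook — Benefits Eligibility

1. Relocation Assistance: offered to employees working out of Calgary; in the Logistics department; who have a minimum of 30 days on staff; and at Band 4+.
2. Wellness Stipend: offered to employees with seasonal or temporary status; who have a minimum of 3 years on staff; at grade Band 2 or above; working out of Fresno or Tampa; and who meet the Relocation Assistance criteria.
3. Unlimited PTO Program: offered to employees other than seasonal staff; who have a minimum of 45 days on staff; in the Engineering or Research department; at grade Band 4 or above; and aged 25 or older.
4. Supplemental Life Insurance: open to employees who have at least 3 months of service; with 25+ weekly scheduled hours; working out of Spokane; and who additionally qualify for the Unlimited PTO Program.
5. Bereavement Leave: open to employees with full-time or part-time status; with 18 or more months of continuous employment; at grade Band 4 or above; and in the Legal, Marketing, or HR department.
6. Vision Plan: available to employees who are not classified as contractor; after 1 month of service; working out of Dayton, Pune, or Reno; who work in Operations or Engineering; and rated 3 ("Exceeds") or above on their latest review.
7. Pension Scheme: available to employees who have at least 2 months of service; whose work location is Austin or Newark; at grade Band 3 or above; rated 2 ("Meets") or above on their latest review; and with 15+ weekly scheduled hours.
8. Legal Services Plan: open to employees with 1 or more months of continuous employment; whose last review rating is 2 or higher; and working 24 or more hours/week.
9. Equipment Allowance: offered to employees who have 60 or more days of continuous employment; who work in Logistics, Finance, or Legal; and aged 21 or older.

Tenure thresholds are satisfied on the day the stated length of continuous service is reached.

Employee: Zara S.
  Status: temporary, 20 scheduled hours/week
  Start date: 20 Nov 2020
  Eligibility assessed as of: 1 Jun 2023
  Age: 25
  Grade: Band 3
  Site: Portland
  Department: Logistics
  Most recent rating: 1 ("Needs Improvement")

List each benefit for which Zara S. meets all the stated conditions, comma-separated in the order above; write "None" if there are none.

Equipment Allowance

Service from 20 Nov 2020 to 1 Jun 2023: 923 days.
Relocation Assistance — site Portland ✗ (not Calgary) → not eligible.
Wellness Stipend — status temporary ✓; service 923 days < 3 years (≈1095 days) ✗ → not eligible.
Unlimited PTO Program — status temporary ✓ (not excluded); service 923 days ≥ 45 days ✓; dept Logistics ✗ → not eligible.
Supplemental Life Insurance — service 923 days ≥ 3 months (≈90 days) ✓; 20 hrs/wk < 25 ✗ → not eligible.
Bereavement Leave — status temporary ✗ (requires full-time or part-time) → not eligible.
Vision Plan — status temporary ✓ (not excluded); service 923 days ≥ 1 month (≈30 days) ✓; site Portland ✗ (not Dayton, Pune, or Reno) → not eligible.
Pension Scheme — service 923 days ≥ 2 months (≈60 days) ✓; site Portland ✗ (not Austin or Newark) → not eligible.
Legal Services Plan — service 923 days ≥ 1 month (≈30 days) ✓; rating 1 < 2 ✗ → not eligible.
Equipment Allowance — service 923 days ≥ 60 days ✓; dept Logistics ✓; age 25 ≥ 21 ✓ → eligible.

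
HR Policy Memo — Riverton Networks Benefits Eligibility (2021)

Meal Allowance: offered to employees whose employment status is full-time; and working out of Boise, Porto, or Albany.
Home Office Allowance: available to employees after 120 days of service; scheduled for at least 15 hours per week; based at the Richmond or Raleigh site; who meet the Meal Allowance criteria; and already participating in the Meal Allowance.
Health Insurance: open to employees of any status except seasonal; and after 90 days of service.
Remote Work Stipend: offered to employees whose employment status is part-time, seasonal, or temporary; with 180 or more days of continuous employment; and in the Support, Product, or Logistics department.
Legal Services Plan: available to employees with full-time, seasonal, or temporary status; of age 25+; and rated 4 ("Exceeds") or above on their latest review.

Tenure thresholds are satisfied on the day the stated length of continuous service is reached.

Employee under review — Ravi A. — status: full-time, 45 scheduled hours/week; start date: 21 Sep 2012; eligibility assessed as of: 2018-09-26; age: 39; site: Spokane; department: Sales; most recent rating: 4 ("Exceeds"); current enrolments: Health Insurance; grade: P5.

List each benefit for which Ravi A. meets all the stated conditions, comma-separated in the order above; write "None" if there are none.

Service from 21 Sep 2012 to 2018-09-26: 2196 days.
Meal Allowance — status full-time ✓; site Spokane ✗ (not Boise, Porto, or Albany) → not eligible.
Home Office Allowance — service 2196 days ≥ 120 days ✓; 45 hrs/wk ≥ 15 ✓; site Spokane ✗ (not Richmond or Raleigh) → not eligible.
Health Insurance — status full-time ✓ (not excluded); service 2196 days ≥ 90 days ✓ → eligible.
Remote Work Stipend — status full-time ✗ (requires part-time, seasonal, or temporary) → not eligible.
Legal Services Plan — status full-time ✓; age 39 ≥ 25 ✓; rating 4 ≥ 4 ✓ → eligible.

Health Insurance, Legal Services Plan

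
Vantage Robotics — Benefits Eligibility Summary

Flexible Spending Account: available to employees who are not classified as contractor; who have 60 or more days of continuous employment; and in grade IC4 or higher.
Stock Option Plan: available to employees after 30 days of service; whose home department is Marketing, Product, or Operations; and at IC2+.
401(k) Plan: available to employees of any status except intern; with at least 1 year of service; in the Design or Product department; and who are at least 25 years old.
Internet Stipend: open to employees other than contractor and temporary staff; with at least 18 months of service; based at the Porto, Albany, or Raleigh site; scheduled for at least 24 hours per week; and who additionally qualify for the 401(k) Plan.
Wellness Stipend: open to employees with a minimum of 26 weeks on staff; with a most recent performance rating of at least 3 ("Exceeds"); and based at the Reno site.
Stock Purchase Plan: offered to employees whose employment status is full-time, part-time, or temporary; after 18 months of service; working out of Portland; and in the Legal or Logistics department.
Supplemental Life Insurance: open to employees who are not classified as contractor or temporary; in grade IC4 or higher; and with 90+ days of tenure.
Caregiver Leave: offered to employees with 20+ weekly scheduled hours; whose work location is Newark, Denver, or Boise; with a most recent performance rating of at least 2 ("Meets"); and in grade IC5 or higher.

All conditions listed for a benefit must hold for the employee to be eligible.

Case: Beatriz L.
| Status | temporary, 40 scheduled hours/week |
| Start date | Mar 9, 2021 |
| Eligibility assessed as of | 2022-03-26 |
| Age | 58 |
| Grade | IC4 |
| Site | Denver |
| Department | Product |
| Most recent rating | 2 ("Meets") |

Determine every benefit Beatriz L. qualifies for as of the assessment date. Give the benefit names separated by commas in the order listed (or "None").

Service from Mar 9, 2021 to 2022-03-26: 382 days.
Flexible Spending Account — status temporary ✓ (not excluded); service 382 days ≥ 60 days ✓; grade IC4 ≥ IC4 ✓ → eligible.
Stock Option Plan — service 382 days ≥ 30 days ✓; dept Product ✓; grade IC4 ≥ IC2 ✓ → eligible.
401(k) Plan — status temporary ✓ (not excluded); service 382 days ≥ 1 year (≈365 days) ✓; dept Product ✓; age 58 ≥ 25 ✓ → eligible.
Internet Stipend — status temporary ✗ (excluded) → not eligible.
Wellness Stipend — service 382 days ≥ 26 weeks (≈182 days) ✓; rating 2 < 3 ✗ → not eligible.
Stock Purchase Plan — status temporary ✓; service 382 days < 18 months (≈540 days) ✗ → not eligible.
Supplemental Life Insurance — status temporary ✗ (excluded) → not eligible.
Caregiver Leave — 40 hrs/wk ≥ 20 ✓; site Denver ✓; rating 2 ≥ 2 ✓; grade IC4 < IC5 ✗ → not eligible.

Flexible Spending Account, Stock Option Plan, 401(k) Plan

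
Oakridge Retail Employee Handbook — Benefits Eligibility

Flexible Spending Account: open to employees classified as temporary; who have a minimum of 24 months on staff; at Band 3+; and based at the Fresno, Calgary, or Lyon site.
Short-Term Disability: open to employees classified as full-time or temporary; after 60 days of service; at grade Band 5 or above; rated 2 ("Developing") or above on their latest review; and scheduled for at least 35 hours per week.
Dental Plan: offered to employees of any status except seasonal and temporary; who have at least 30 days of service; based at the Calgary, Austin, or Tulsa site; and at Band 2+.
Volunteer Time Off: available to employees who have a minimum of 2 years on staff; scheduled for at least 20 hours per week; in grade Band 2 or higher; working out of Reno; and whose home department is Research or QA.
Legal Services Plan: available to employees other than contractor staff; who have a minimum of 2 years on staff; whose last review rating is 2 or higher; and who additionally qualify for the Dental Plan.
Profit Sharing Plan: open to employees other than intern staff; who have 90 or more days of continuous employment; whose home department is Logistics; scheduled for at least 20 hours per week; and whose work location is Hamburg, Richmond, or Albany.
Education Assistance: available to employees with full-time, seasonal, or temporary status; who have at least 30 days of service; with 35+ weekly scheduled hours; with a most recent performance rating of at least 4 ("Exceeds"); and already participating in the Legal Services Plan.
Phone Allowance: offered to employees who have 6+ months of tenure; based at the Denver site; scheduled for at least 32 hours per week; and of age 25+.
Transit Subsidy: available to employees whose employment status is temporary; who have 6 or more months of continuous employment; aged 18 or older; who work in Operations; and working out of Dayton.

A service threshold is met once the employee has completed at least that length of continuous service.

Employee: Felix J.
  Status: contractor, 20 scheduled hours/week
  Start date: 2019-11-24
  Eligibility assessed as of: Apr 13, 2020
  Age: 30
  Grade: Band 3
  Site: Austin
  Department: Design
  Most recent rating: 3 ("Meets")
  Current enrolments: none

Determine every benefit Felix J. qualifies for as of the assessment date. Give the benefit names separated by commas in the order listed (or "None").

Service from 2019-11-24 to Apr 13, 2020: 141 days.
Flexible Spending Account — status contractor ✗ (requires temporary) → not eligible.
Short-Term Disability — status contractor ✗ (requires full-time or temporary) → not eligible.
Dental Plan — status contractor ✓ (not excluded); service 141 days ≥ 30 days ✓; site Austin ✓; grade Band 3 ≥ Band 2 ✓ → eligible.
Volunteer Time Off — service 141 days < 2 years (≈730 days) ✗ → not eligible.
Legal Services Plan — status contractor ✗ (excluded) → not eligible.
Profit Sharing Plan — status contractor ✓ (not excluded); service 141 days ≥ 90 days ✓; dept Design ✗ → not eligible.
Education Assistance — status contractor ✗ (requires full-time, seasonal, or temporary) → not eligible.
Phone Allowance — service 141 days < 6 months (≈180 days) ✗ → not eligible.
Transit Subsidy — status contractor ✗ (requires temporary) → not eligible.

Dental Plan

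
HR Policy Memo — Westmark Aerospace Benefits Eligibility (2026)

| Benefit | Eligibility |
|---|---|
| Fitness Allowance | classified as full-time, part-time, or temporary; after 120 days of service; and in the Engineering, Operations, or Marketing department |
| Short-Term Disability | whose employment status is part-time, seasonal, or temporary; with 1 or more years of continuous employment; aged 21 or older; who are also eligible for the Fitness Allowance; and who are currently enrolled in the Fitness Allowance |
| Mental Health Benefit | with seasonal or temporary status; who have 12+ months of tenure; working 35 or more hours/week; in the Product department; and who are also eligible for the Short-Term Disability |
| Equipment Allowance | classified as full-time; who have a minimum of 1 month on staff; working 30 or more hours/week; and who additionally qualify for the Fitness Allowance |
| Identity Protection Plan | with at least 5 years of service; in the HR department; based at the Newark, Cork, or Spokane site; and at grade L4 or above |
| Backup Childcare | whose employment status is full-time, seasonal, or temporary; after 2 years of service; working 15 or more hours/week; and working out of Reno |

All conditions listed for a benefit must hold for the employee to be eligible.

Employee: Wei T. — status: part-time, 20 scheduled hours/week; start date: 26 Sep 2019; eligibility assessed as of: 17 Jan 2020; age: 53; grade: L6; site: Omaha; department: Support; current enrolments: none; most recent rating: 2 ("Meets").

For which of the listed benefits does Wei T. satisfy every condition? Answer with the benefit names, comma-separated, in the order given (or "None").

None

Service from 26 Sep 2019 to 17 Jan 2020: 113 days.
Fitness Allowance — status part-time ✓; service 113 days < 120 days ✗ → not eligible.
Short-Term Disability — status part-time ✓; service 113 days < 1 year (≈365 days) ✗ → not eligible.
Mental Health Benefit — status part-time ✗ (requires seasonal or temporary) → not eligible.
Equipment Allowance — status part-time ✗ (requires full-time) → not eligible.
Identity Protection Plan — service 113 days < 5 years (≈1825 days) ✗ → not eligible.
Backup Childcare — status part-time ✗ (requires full-time, seasonal, or temporary) → not eligible.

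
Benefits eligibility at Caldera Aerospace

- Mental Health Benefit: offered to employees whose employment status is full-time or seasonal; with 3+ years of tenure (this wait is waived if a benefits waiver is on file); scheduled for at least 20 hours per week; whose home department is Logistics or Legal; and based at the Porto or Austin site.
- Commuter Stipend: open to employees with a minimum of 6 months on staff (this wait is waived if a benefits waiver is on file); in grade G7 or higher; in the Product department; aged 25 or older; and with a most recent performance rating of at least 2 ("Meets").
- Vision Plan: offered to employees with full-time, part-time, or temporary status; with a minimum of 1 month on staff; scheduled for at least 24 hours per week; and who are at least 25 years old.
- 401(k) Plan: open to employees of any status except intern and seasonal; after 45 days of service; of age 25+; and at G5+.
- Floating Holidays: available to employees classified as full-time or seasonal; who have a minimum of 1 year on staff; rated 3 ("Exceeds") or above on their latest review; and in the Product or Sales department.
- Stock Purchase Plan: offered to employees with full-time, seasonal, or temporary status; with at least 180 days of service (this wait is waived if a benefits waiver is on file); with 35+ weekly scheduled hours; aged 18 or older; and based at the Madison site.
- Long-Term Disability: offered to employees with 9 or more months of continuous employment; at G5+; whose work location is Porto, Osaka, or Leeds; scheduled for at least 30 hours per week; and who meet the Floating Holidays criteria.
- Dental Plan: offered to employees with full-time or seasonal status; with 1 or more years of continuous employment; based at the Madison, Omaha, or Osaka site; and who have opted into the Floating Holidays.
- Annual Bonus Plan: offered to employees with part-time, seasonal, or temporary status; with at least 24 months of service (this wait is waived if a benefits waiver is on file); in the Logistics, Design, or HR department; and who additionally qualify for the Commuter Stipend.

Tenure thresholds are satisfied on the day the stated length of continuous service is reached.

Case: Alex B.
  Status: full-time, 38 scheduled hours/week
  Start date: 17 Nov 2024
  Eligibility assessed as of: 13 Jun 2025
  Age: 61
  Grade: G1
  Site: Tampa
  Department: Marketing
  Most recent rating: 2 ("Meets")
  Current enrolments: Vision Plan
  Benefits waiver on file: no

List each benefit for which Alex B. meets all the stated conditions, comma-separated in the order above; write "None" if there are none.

Vision Plan

Service from 17 Nov 2024 to 13 Jun 2025: 208 days.
Mental Health Benefit — status full-time ✓; no waiver, service 208 days < 3 years (≈1095 days) ✗ → not eligible.
Commuter Stipend — no waiver, service 208 days ≥ 6 months (≈180 days) ✓; grade G1 < G7 ✗ → not eligible.
Vision Plan — status full-time ✓; service 208 days ≥ 1 month (≈30 days) ✓; 38 hrs/wk ≥ 24 ✓; age 61 ≥ 25 ✓ → eligible.
401(k) Plan — status full-time ✓ (not excluded); service 208 days ≥ 45 days ✓; age 61 ≥ 25 ✓; grade G1 < G5 ✗ → not eligible.
Floating Holidays — status full-time ✓; service 208 days < 1 year (≈365 days) ✗ → not eligible.
Stock Purchase Plan — status full-time ✓; no waiver, service 208 days ≥ 180 days ✓; 38 hrs/wk ≥ 35 ✓; age 61 ≥ 18 ✓; site Tampa ✗ (not Madison) → not eligible.
Long-Term Disability — service 208 days < 9 months (≈270 days) ✗ → not eligible.
Dental Plan — status full-time ✓; service 208 days < 1 year (≈365 days) ✗ → not eligible.
Annual Bonus Plan — status full-time ✗ (requires part-time, seasonal, or temporary) → not eligible.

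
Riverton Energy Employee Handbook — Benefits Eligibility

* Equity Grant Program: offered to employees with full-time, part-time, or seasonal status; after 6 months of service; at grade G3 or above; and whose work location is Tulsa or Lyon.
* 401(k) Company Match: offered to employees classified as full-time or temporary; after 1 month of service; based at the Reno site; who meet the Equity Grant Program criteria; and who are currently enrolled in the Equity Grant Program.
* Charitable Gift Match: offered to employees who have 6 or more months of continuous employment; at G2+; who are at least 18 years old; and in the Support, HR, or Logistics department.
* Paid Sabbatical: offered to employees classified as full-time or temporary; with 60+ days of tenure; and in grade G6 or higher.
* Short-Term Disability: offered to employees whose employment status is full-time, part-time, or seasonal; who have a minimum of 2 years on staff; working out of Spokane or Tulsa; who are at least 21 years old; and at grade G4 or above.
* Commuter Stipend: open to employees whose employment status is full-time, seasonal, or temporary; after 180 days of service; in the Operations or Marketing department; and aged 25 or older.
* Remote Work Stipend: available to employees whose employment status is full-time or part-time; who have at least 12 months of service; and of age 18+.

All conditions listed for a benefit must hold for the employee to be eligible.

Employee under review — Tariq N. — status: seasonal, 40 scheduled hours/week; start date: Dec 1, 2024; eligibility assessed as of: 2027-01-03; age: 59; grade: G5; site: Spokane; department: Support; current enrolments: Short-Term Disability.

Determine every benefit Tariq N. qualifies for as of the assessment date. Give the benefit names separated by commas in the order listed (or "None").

Charitable Gift Match, Short-Term Disability

Service from Dec 1, 2024 to 2027-01-03: 763 days.
Equity Grant Program — status seasonal ✓; service 763 days ≥ 6 months (≈180 days) ✓; grade G5 ≥ G3 ✓; site Spokane ✗ (not Tulsa or Lyon) → not eligible.
401(k) Company Match — status seasonal ✗ (requires full-time or temporary) → not eligible.
Charitable Gift Match — service 763 days ≥ 6 months (≈180 days) ✓; grade G5 ≥ G2 ✓; age 59 ≥ 18 ✓; dept Support ✓ → eligible.
Paid Sabbatical — status seasonal ✗ (requires full-time or temporary) → not eligible.
Short-Term Disability — status seasonal ✓; service 763 days ≥ 2 years (≈730 days) ✓; site Spokane ✓; age 59 ≥ 21 ✓; grade G5 ≥ G4 ✓ → eligible.
Commuter Stipend — status seasonal ✓; service 763 days ≥ 180 days ✓; dept Support ✗ → not eligible.
Remote Work Stipend — status seasonal ✗ (requires full-time or part-time) → not eligible.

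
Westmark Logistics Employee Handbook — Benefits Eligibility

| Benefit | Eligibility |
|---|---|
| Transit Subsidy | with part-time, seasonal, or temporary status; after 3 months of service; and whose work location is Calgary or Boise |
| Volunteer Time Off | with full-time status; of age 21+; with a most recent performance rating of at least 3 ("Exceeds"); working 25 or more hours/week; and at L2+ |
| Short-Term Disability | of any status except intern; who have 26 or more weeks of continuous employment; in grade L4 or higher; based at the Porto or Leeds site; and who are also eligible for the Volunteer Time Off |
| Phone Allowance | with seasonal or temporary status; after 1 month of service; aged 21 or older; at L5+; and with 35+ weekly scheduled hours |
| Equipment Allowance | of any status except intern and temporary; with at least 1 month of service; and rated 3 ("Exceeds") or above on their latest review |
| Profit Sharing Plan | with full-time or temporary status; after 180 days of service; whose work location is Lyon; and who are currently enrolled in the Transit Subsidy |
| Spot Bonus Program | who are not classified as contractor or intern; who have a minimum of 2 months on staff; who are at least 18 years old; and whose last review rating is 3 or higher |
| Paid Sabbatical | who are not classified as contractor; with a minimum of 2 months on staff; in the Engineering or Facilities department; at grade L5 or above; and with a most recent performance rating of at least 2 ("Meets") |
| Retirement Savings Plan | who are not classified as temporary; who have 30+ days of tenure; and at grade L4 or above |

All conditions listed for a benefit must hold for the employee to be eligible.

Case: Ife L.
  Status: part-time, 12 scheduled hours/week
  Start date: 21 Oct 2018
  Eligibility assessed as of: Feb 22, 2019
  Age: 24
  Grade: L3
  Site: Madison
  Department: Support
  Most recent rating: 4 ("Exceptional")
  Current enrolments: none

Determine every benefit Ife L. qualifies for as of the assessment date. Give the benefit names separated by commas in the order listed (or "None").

Equipment Allowance, Spot Bonus Program

Service from 21 Oct 2018 to Feb 22, 2019: 124 days.
Transit Subsidy — status part-time ✓; service 124 days ≥ 3 months (≈90 days) ✓; site Madison ✗ (not Calgary or Boise) → not eligible.
Volunteer Time Off — status part-time ✗ (requires full-time) → not eligible.
Short-Term Disability — status part-time ✓ (not excluded); service 124 days < 26 weeks (≈182 days) ✗ → not eligible.
Phone Allowance — status part-time ✗ (requires seasonal or temporary) → not eligible.
Equipment Allowance — status part-time ✓ (not excluded); service 124 days ≥ 1 month (≈30 days) ✓; rating 4 ≥ 3 ✓ → eligible.
Profit Sharing Plan — status part-time ✗ (requires full-time or temporary) → not eligible.
Spot Bonus Program — status part-time ✓ (not excluded); service 124 days ≥ 2 months (≈60 days) ✓; age 24 ≥ 18 ✓; rating 4 ≥ 3 ✓ → eligible.
Paid Sabbatical — status part-time ✓ (not excluded); service 124 days ≥ 2 months (≈60 days) ✓; dept Support ✗ → not eligible.
Retirement Savings Plan — status part-time ✓ (not excluded); service 124 days ≥ 30 days ✓; grade L3 < L4 ✗ → not eligible.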